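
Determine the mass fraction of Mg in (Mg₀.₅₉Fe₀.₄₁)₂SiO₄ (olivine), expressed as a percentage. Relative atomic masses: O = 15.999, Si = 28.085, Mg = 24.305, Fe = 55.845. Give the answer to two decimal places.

17.22 mass %

M((Mg₀.₅₉Fe₀.₄₁)₂SiO₄) = 166.554 g/mol.
Mg contributes 1.18 × 24.305 = 28.680 g per mole.
28.680/166.554 = 0.1722 → 17.22%.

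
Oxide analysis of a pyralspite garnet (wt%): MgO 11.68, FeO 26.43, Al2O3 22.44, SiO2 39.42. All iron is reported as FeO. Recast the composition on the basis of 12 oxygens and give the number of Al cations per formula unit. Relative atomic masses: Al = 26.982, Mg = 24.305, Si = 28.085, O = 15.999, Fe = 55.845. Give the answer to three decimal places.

2.008 Al apfu

MgO (M=40.304): mol = 0.28980; Mg = 0.28980, O = 0.28980.
FeO (M=71.844): mol = 0.36788; Fe = 0.36788, O = 0.36788.
Al2O3 (M=101.961): mol = 0.22008; Al = 0.44016, O = 0.66024.
SiO2 (M=60.083): mol = 0.65609; Si = 0.65609, O = 1.31218.
ΣO = 2.63010; factor = 12/ΣO = 4.56256.
Al apfu = 0.44016 × 4.56256 = 2.008.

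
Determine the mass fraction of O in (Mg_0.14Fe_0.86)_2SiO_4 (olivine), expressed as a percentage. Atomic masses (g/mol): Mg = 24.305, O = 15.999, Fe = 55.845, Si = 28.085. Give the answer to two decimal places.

32.83 wt%

M((Mg_0.14Fe_0.86)_2SiO_4) = 194.940 g/mol.
O contributes 4 × 15.999 = 63.996 g per mole.
63.996/194.940 = 0.3283 → 32.83%.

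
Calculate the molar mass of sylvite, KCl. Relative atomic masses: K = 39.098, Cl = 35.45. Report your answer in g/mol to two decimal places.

K: 1 × 39.098 = 39.0980
Cl: 1 × 35.45 = 35.4500
Summing the contributions gives the formula mass.

74.55 g/mol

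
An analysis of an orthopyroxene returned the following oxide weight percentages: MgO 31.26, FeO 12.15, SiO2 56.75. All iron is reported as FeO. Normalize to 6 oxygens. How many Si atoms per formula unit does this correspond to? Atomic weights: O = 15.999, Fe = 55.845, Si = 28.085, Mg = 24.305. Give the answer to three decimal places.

31.26 wt% MgO ÷ 40.304 g/mol = 0.77561 mol, giving 0.77561 Mg and 0.77561 O.
12.15 wt% FeO ÷ 71.844 g/mol = 0.16912 mol, giving 0.16912 Fe and 0.16912 O.
56.75 wt% SiO2 ÷ 60.083 g/mol = 0.94453 mol, giving 0.94453 Si and 1.88906 O.
Oxygen sums to 2.83379; scaling by 6/2.83379 = 2.11731 puts the formula on 6 O.
Si: 0.94453 × 2.11731 = 2.000 atoms per formula unit.

2.000 Si apfu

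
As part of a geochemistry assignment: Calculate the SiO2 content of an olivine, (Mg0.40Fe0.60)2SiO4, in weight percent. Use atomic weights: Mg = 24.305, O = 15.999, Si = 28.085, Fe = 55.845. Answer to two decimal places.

M((Mg0.40Fe0.60)2SiO4) = 178.539 g/mol; M(SiO2) = 60.083 g/mol.
Moles SiO2 per formula unit = 1 Si ÷ 1 = 1.0000.
SiO2 fraction = (1.0000 × 60.083) / 178.539 = 60.083/178.539 = 0.3365.

33.65 wt%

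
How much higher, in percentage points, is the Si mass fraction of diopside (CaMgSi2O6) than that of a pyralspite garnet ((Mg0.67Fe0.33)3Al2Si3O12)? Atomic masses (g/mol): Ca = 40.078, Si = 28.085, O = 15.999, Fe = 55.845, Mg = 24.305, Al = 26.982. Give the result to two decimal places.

First mineral: 56.170 g Si in 216.547 g formula = 25.94 wt% Si.
Second mineral: 84.255 g Si in 434.347 g formula = 19.40 wt% Si.
25.94% − 19.40% gives a difference of 6.54 percentage points.

6.54 percentage points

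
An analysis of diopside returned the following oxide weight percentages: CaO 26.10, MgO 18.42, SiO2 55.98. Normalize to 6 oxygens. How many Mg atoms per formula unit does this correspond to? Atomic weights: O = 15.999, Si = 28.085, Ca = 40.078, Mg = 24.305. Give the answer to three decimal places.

26.10 wt% CaO ÷ 56.077 g/mol = 0.46543 mol, giving 0.46543 Ca and 0.46543 O.
18.42 wt% MgO ÷ 40.304 g/mol = 0.45703 mol, giving 0.45703 Mg and 0.45703 O.
55.98 wt% SiO2 ÷ 60.083 g/mol = 0.93171 mol, giving 0.93171 Si and 1.86342 O.
Oxygen sums to 2.78588; scaling by 6/2.78588 = 2.15372 puts the formula on 6 O.
Mg: 0.45703 × 2.15372 = 0.984 atoms per formula unit.

0.984 Mg apfu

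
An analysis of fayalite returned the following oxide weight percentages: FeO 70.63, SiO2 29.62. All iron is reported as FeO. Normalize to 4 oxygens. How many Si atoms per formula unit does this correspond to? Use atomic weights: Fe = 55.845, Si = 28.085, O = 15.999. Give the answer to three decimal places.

1.001 Si apfu

70.63 wt% FeO ÷ 71.844 g/mol = 0.98310 mol, giving 0.98310 Fe and 0.98310 O.
29.62 wt% SiO2 ÷ 60.083 g/mol = 0.49298 mol, giving 0.49298 Si and 0.98596 O.
Oxygen sums to 1.96906; scaling by 4/1.96906 = 2.03143 puts the formula on 4 O.
Si: 0.49298 × 2.03143 = 1.001 atoms per formula unit.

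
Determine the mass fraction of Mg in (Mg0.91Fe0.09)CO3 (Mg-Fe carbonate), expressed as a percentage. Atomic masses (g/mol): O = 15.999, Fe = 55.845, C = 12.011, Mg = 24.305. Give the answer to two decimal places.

Molar mass of (Mg0.91Fe0.09)CO3: 0.91*24.305 + 0.09*55.845 + 1*12.011 + 3*15.999 = 87.152 g/mol.
Mass of Mg per formula unit: 0.91 × 24.305 = 22.118 g.
Weight fraction Mg = 22.118 / 87.152 = 0.2538.

25.38 mass %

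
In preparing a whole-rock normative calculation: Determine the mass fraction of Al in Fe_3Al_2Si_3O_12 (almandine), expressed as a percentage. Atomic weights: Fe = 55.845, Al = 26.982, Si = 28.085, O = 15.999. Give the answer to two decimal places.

10.84 mass %

Formula mass = 3×55.845 + 2×26.982 + 3×28.085 + 12×15.999 = 497.742 g/mol, of which 53.964 g is Al.
So Al makes up 53.964/497.742 = 0.1084 of the mass, i.e. 10.84%.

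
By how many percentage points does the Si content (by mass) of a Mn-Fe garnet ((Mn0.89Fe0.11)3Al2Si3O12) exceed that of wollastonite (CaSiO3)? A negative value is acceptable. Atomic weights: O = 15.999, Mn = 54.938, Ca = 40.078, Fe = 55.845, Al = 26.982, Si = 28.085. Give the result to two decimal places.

-7.17 percentage points

Si in (Mn0.89Fe0.11)3Al2Si3O12: molar mass 495.320 g/mol; 3×28.085 = 84.255 g → 17.01 wt%.
Si in CaSiO3: molar mass 116.160 g/mol; 1×28.085 = 28.085 g → 24.18 wt%.
Difference = 17.01 − 24.18 = -7.17 percentage points.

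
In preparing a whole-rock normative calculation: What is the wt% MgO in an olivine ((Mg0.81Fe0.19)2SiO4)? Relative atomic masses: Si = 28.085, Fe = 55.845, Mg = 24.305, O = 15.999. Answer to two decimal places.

Molar mass of (Mg0.81Fe0.19)2SiO4 = 1.62×24.305 + 0.38×55.845 + 1×28.085 + 4×15.999 = 152.676 g/mol.
Each formula unit contains 1.62 Mg, equivalent to 1.62/1 = 1.6200 mol MgO.
M(MgO) = 1×24.305 + 1×15.999 = 40.304 g/mol.
Mass of MgO per formula unit = 1.6200 × 40.304 = 65.292 g.
MgO wt% = 65.292 / 152.676 × 100 = 42.77%.

42.77 wt%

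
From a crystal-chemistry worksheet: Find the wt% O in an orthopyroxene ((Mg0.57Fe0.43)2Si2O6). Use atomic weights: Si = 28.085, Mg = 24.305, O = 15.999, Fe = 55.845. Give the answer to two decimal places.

Formula mass = 1.14*24.305 + 0.86*55.845 + 2*28.085 + 6*15.999 = 227.898 g/mol, of which 95.994 g is O.
So O makes up 95.994/227.898 = 0.4212 of the mass, i.e. 42.12%.

42.12 weight percent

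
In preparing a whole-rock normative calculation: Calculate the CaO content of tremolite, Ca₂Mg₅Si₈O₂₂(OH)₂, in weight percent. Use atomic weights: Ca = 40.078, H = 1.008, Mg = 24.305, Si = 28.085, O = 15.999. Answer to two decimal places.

13.81 wt%

M(Ca₂Mg₅Si₈O₂₂(OH)₂) = 812.353 g/mol; M(CaO) = 56.077 g/mol.
Moles CaO per formula unit = 2 Ca ÷ 1 = 2.0000.
CaO fraction = (2.0000 × 56.077) / 812.353 = 112.154/812.353 = 0.1381.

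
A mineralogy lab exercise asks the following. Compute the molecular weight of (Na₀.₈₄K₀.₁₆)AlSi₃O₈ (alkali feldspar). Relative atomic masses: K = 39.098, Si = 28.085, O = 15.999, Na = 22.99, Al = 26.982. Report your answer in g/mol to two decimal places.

264.80 g/mol

The formula mass is the sum 0.84·22.99 + 0.16·39.098 + 1·26.982 + 3·28.085 + 8·15.999.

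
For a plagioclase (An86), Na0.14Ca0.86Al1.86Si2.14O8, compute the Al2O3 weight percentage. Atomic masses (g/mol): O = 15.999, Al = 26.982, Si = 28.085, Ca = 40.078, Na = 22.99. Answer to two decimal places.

34.36 wt%

Formula mass = 275.966 g/mol.
1.86 Al → 0.9300 mol Al2O3 per formula unit; M(Al2O3) = 101.961, so Al2O3 mass = 94.824 g.
94.824/275.966 × 100 = 34.36 wt%.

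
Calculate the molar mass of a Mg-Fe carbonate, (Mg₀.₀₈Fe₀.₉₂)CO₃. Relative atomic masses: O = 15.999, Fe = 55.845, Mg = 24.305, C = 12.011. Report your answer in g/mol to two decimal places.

Mg: 0.08 × 24.305 = 1.9444
Fe: 0.92 × 55.845 = 51.3774
C: 1 × 12.011 = 12.0110
O: 3 × 15.999 = 47.9970
Summing the contributions gives the formula mass.

113.33 g/mol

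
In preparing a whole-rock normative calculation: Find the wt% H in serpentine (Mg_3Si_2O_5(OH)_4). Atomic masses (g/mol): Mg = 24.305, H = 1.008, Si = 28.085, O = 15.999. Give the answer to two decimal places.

1.46 weight percent

Formula mass = 3*24.305 + 2*28.085 + 9*15.999 + 4*1.008 = 277.108 g/mol, of which 4.032 g is H.
So H makes up 4.032/277.108 = 0.0146 of the mass, i.e. 1.46%.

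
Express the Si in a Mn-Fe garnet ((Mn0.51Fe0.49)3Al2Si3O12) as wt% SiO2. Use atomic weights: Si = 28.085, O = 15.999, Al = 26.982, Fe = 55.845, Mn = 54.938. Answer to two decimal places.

36.31 wt%

Molar mass of (Mn0.51Fe0.49)3Al2Si3O12 = 1.53·54.938 + 1.47·55.845 + 2·26.982 + 3·28.085 + 12·15.999 = 496.354 g/mol.
Each formula unit contains 3 Si, equivalent to 3/1 = 3.0000 mol SiO2.
M(SiO2) = 1×28.085 + 2×15.999 = 60.083 g/mol.
Mass of SiO2 per formula unit = 3.0000 × 60.083 = 180.249 g.
SiO2 wt% = 180.249 / 496.354 × 100 = 36.31%.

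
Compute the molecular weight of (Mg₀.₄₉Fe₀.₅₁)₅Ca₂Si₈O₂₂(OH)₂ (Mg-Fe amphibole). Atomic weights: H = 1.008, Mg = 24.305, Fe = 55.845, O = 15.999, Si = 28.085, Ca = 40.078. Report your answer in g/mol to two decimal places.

M = 2.45*24.305 + 2.55*55.845 + 2*40.078 + 8*28.085 + 24*15.999 + 2*1.008

892.78 g/mol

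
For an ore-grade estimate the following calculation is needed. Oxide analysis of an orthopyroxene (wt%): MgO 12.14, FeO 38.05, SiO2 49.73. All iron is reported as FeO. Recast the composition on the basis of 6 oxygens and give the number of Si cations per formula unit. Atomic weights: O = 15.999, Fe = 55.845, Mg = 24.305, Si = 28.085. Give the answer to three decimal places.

1.997 Si apfu

MgO: 12.14/40.304 = 0.30121 mol → 0.30121 mol Mg, 0.30121 mol O.
FeO: 38.05/71.844 = 0.52962 mol → 0.52962 mol Fe, 0.52962 mol O.
SiO2: 49.73/60.083 = 0.82769 mol → 0.82769 mol Si, 1.65538 mol O.
Total oxygen = 2.48621 mol. Normalization factor = 6/2.48621 = 2.41331.
Si per 6 O = 0.82769 × 2.41331 = 1.997.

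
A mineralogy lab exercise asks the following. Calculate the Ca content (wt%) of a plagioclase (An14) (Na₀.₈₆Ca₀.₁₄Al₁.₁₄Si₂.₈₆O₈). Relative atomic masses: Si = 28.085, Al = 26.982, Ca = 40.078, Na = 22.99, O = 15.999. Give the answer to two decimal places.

M(Na₀.₈₆Ca₀.₁₄Al₁.₁₄Si₂.₈₆O₈) = 264.457 g/mol.
Ca contributes 0.14 × 40.078 = 5.611 g per mole.
5.611/264.457 = 0.0212 → 2.12%.

2.12 wt%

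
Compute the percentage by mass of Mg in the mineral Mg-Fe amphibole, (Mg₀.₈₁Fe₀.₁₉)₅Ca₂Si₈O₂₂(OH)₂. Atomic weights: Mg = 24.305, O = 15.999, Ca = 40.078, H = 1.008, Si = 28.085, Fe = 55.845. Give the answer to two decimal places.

11.69 weight percent

M((Mg₀.₈₁Fe₀.₁₉)₅Ca₂Si₈O₂₂(OH)₂) = 842.316 g/mol.
Mg contributes 4.05 × 24.305 = 98.435 g per mole.
98.435/842.316 = 0.1169 → 11.69%.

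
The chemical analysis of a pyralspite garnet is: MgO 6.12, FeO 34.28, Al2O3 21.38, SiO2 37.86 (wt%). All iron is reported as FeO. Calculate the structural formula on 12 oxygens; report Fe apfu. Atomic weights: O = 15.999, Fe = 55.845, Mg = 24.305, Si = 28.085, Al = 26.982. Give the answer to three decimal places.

MgO (M=40.304): mol = 0.15185; Mg = 0.15185, O = 0.15185.
FeO (M=71.844): mol = 0.47714; Fe = 0.47714, O = 0.47714.
Al2O3 (M=101.961): mol = 0.20969; Al = 0.41938, O = 0.62907.
SiO2 (M=60.083): mol = 0.63013; Si = 0.63013, O = 1.26026.
ΣO = 2.51832; factor = 12/ΣO = 4.76508.
Fe apfu = 0.47714 × 4.76508 = 2.274.

2.274 Fe apfu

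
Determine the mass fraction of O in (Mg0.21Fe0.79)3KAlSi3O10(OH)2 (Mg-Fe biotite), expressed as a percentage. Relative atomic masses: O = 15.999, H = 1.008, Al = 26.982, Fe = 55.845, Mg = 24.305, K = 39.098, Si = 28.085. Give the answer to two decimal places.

Molar mass of (Mg0.21Fe0.79)3KAlSi3O10(OH)2: 0.63·24.305 + 2.37·55.845 + 1·39.098 + 1·26.982 + 3·28.085 + 12·15.999 + 2·1.008 = 492.004 g/mol.
Mass of O per formula unit: 12 × 15.999 = 191.988 g.
Weight fraction O = 191.988 / 492.004 = 0.3902.

39.02 weight percent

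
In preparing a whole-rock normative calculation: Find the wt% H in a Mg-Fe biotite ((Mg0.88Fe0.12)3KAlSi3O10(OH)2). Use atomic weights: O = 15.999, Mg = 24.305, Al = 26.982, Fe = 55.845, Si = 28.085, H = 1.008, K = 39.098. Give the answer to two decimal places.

Formula mass = 2.64·24.305 + 0.36·55.845 + 1·39.098 + 1·26.982 + 3·28.085 + 12·15.999 + 2·1.008 = 428.608 g/mol, of which 2.016 g is H.
So H makes up 2.016/428.608 = 0.0047 of the mass, i.e. 0.47%.

0.47 wt%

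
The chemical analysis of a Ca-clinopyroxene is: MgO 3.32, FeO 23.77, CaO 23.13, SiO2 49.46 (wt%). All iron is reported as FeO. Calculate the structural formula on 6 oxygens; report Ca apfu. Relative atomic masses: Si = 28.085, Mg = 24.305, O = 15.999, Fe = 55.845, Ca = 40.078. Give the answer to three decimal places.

1.001 Ca apfu

MgO: 3.32/40.304 = 0.08237 mol → 0.08237 mol Mg, 0.08237 mol O.
FeO: 23.77/71.844 = 0.33086 mol → 0.33086 mol Fe, 0.33086 mol O.
CaO: 23.13/56.077 = 0.41247 mol → 0.41247 mol Ca, 0.41247 mol O.
SiO2: 49.46/60.083 = 0.82319 mol → 0.82319 mol Si, 1.64638 mol O.
Total oxygen = 2.47208 mol. Normalization factor = 6/2.47208 = 2.42711.
Ca per 6 O = 0.41247 × 2.42711 = 1.001.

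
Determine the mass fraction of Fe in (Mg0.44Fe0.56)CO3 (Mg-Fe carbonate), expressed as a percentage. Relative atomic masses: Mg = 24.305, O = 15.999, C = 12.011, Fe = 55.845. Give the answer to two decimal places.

30.67 weight percent

Formula mass = 0.44×24.305 + 0.56×55.845 + 1×12.011 + 3×15.999 = 101.975 g/mol, of which 31.273 g is Fe.
So Fe makes up 31.273/101.975 = 0.3067 of the mass, i.e. 30.67%.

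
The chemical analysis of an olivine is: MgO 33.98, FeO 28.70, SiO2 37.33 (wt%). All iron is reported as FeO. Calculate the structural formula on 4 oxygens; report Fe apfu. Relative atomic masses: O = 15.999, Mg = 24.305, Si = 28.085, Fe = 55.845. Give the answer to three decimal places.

MgO (M=40.304): mol = 0.84309; Mg = 0.84309, O = 0.84309.
FeO (M=71.844): mol = 0.39948; Fe = 0.39948, O = 0.39948.
SiO2 (M=60.083): mol = 0.62131; Si = 0.62131, O = 1.24262.
ΣO = 2.48519; factor = 4/ΣO = 1.60953.
Fe apfu = 0.39948 × 1.60953 = 0.643.

0.643 Fe apfu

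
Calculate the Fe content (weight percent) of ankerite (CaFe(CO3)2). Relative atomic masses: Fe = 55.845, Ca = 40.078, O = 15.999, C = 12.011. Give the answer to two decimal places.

25.86 weight percent

Formula mass = 1·40.078 + 1·55.845 + 2·12.011 + 6·15.999 = 215.939 g/mol, of which 55.845 g is Fe.
So Fe makes up 55.845/215.939 = 0.2586 of the mass, i.e. 25.86%.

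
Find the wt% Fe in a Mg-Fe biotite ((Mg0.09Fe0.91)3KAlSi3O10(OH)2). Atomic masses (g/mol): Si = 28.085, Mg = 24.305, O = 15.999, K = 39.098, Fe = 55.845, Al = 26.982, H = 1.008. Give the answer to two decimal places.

M((Mg0.09Fe0.91)3KAlSi3O10(OH)2) = 503.358 g/mol.
Fe contributes 2.73 × 55.845 = 152.457 g per mole.
152.457/503.358 = 0.3029 → 30.29%.

30.29 mass %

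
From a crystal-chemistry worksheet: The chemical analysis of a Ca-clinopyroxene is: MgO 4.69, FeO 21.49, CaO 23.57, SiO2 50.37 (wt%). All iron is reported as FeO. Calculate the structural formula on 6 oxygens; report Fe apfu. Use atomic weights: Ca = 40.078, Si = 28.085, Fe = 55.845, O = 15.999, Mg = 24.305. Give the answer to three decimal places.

4.69 wt% MgO ÷ 40.304 g/mol = 0.11637 mol, giving 0.11637 Mg and 0.11637 O.
21.49 wt% FeO ÷ 71.844 g/mol = 0.29912 mol, giving 0.29912 Fe and 0.29912 O.
23.57 wt% CaO ÷ 56.077 g/mol = 0.42031 mol, giving 0.42031 Ca and 0.42031 O.
50.37 wt% SiO2 ÷ 60.083 g/mol = 0.83834 mol, giving 0.83834 Si and 1.67668 O.
Oxygen sums to 2.51248; scaling by 6/2.51248 = 2.38808 puts the formula on 6 O.
Fe: 0.29912 × 2.38808 = 0.714 atoms per formula unit.

0.714 Fe apfu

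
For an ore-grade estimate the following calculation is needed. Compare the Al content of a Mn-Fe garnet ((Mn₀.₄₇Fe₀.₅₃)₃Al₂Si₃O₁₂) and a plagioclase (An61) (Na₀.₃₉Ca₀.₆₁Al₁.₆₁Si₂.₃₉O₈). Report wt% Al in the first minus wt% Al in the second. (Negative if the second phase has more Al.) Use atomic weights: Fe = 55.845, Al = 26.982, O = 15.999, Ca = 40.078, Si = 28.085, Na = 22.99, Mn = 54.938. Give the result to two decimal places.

-5.10 percentage points

M((Mn₀.₄₇Fe₀.₅₃)₃Al₂Si₃O₁₂) = 496.463 g/mol, so wt% Al = 53.964/496.463 × 100 = 10.87%.
M(Na₀.₃₉Ca₀.₆₁Al₁.₆₁Si₂.₃₉O₈) = 271.970 g/mol, so wt% Al = 43.441/271.970 × 100 = 15.97%.
10.87 − 15.97 = -5.10 pp.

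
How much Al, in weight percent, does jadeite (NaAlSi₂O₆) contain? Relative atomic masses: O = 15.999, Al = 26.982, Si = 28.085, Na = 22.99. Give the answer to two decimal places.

M(NaAlSi₂O₆) = 202.136 g/mol.
Al contributes 1 × 26.982 = 26.982 g per mole.
26.982/202.136 = 0.1335 → 13.35%.

13.35 weight percent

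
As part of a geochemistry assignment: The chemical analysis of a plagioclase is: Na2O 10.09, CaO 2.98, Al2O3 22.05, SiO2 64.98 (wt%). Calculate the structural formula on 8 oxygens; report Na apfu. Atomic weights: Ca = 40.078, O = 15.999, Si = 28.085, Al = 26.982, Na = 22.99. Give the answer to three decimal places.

0.860 Na apfu

10.09 wt% Na2O ÷ 61.979 g/mol = 0.16280 mol, giving 0.32560 Na and 0.16280 O.
2.98 wt% CaO ÷ 56.077 g/mol = 0.05314 mol, giving 0.05314 Ca and 0.05314 O.
22.05 wt% Al2O3 ÷ 101.961 g/mol = 0.21626 mol, giving 0.43252 Al and 0.64878 O.
64.98 wt% SiO2 ÷ 60.083 g/mol = 1.08150 mol, giving 1.08150 Si and 2.16300 O.
Oxygen sums to 3.02772; scaling by 8/3.02772 = 2.64225 puts the formula on 8 O.
Na: 0.32560 × 2.64225 = 0.860 atoms per formula unit.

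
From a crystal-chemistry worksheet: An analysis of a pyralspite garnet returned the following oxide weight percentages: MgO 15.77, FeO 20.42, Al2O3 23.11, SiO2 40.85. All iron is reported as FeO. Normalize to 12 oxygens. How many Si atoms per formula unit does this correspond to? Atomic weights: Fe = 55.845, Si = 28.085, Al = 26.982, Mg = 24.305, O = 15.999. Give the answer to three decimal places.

15.77 wt% MgO ÷ 40.304 g/mol = 0.39128 mol, giving 0.39128 Mg and 0.39128 O.
20.42 wt% FeO ÷ 71.844 g/mol = 0.28423 mol, giving 0.28423 Fe and 0.28423 O.
23.11 wt% Al2O3 ÷ 101.961 g/mol = 0.22666 mol, giving 0.45332 Al and 0.67998 O.
40.85 wt% SiO2 ÷ 60.083 g/mol = 0.67989 mol, giving 0.67989 Si and 1.35978 O.
Oxygen sums to 2.71527; scaling by 12/2.71527 = 4.41945 puts the formula on 12 O.
Si: 0.67989 × 4.41945 = 3.005 atoms per formula unit.

3.005 Si apfu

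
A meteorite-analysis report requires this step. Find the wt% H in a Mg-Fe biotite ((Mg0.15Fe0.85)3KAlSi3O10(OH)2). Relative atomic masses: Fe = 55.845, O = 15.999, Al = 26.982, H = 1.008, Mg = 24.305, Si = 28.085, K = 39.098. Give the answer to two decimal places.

Formula mass = 0.45·24.305 + 2.55·55.845 + 1·39.098 + 1·26.982 + 3·28.085 + 12·15.999 + 2·1.008 = 497.681 g/mol, of which 2.016 g is H.
So H makes up 2.016/497.681 = 0.0041 of the mass, i.e. 0.41%.

0.41 weight percent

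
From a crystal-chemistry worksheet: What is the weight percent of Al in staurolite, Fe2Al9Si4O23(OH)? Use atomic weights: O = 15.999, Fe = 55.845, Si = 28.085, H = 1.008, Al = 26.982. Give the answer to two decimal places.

28.51 wt%

M(Fe2Al9Si4O23(OH)) = 851.852 g/mol.
Al contributes 9 × 26.982 = 242.838 g per mole.
242.838/851.852 = 0.2851 → 28.51%.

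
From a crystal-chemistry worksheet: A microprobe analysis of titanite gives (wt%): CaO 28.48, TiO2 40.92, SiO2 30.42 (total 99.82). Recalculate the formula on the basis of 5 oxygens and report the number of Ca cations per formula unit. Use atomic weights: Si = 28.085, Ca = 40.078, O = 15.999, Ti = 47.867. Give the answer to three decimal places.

CaO: 28.48/56.077 = 0.50787 mol → 0.50787 mol Ca, 0.50787 mol O.
TiO2: 40.92/79.865 = 0.51236 mol → 0.51236 mol Ti, 1.02472 mol O.
SiO2: 30.42/60.083 = 0.50630 mol → 0.50630 mol Si, 1.01260 mol O.
Total oxygen = 2.54519 mol. Normalization factor = 5/2.54519 = 1.96449.
Ca per 5 O = 0.50787 × 1.96449 = 0.998.

0.998 Ca apfu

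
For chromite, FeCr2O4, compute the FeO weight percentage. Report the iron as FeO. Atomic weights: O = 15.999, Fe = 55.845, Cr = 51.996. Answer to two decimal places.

Molar mass of FeCr2O4 = 1*55.845 + 2*51.996 + 4*15.999 = 223.833 g/mol.
Each formula unit contains 1 Fe, equivalent to 1/1 = 1.0000 mol FeO.
M(FeO) = 1×55.845 + 1×15.999 = 71.844 g/mol.
Mass of FeO per formula unit = 1.0000 × 71.844 = 71.844 g.
FeO wt% = 71.844 / 223.833 × 100 = 32.10%.

32.10 wt%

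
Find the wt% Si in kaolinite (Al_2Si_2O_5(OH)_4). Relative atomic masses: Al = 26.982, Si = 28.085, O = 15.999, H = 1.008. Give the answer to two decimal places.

21.76 mass %

Formula mass = 2×26.982 + 2×28.085 + 9×15.999 + 4×1.008 = 258.157 g/mol, of which 56.170 g is Si.
So Si makes up 56.170/258.157 = 0.2176 of the mass, i.e. 21.76%.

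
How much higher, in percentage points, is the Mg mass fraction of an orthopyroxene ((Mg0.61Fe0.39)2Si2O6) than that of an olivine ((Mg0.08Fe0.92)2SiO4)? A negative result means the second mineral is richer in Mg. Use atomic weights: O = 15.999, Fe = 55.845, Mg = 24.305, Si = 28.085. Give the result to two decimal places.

11.20 percentage points

M((Mg0.61Fe0.39)2Si2O6) = 225.375 g/mol, so wt% Mg = 29.652/225.375 × 100 = 13.16%.
M((Mg0.08Fe0.92)2SiO4) = 198.725 g/mol, so wt% Mg = 3.889/198.725 × 100 = 1.96%.
13.16 − 1.96 = 11.20 pp.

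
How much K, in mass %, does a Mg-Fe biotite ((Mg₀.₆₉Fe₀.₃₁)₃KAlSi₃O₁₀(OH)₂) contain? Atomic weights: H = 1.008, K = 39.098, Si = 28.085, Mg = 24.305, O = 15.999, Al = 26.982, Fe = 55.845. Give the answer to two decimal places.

8.75 mass %

Molar mass of (Mg₀.₆₉Fe₀.₃₁)₃KAlSi₃O₁₀(OH)₂: 2.07·24.305 + 0.93·55.845 + 1·39.098 + 1·26.982 + 3·28.085 + 12·15.999 + 2·1.008 = 446.586 g/mol.
Mass of K per formula unit: 1 × 39.098 = 39.098 g.
Weight fraction K = 39.098 / 446.586 = 0.0875.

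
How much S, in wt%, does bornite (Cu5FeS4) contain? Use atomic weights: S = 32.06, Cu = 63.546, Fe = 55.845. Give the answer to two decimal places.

Formula mass = 5·63.546 + 1·55.845 + 4·32.06 = 501.815 g/mol, of which 128.240 g is S.
So S makes up 128.240/501.815 = 0.2556 of the mass, i.e. 25.56%.

25.56 wt%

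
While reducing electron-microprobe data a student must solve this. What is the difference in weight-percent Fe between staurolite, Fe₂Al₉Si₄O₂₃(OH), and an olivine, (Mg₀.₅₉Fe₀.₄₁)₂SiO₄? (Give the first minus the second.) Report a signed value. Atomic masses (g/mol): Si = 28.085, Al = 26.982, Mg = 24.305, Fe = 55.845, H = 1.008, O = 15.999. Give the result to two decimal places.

First mineral: 111.690 g Fe in 851.852 g formula = 13.11 wt% Fe.
Second mineral: 45.793 g Fe in 166.554 g formula = 27.49 wt% Fe.
13.11% − 27.49% gives a difference of -14.38 percentage points.

-14.38 percentage points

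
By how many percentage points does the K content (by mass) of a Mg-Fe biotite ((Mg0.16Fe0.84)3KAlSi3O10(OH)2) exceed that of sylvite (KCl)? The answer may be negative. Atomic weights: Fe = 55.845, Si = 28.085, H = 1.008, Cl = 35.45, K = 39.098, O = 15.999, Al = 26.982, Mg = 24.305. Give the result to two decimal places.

-44.58 percentage points

M((Mg0.16Fe0.84)3KAlSi3O10(OH)2) = 496.735 g/mol, so wt% K = 39.098/496.735 × 100 = 7.87%.
M(KCl) = 74.548 g/mol, so wt% K = 39.098/74.548 × 100 = 52.45%.
7.87 − 52.45 = -44.58 pp.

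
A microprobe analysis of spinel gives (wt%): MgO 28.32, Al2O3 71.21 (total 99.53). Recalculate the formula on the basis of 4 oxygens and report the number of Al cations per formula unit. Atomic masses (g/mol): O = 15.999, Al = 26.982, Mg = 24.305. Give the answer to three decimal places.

1.997 Al apfu

MgO (M=40.304): mol = 0.70266; Mg = 0.70266, O = 0.70266.
Al2O3 (M=101.961): mol = 0.69840; Al = 1.39680, O = 2.09520.
ΣO = 2.79786; factor = 4/ΣO = 1.42966.
Al apfu = 1.39680 × 1.42966 = 1.997.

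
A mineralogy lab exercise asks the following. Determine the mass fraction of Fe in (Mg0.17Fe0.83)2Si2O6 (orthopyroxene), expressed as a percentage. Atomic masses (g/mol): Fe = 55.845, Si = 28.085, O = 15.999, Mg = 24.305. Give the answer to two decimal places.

36.62 weight percent

M((Mg0.17Fe0.83)2Si2O6) = 253.130 g/mol.
Fe contributes 1.66 × 55.845 = 92.703 g per mole.
92.703/253.130 = 0.3662 → 36.62%.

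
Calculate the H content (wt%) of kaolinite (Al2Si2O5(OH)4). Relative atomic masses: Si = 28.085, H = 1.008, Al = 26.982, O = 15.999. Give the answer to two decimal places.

Formula mass = 2·26.982 + 2·28.085 + 9·15.999 + 4·1.008 = 258.157 g/mol, of which 4.032 g is H.
So H makes up 4.032/258.157 = 0.0156 of the mass, i.e. 1.56%.

1.56 wt%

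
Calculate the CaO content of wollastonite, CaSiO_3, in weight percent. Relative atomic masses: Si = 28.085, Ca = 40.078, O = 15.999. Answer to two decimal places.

M(CaSiO_3) = 116.160 g/mol; M(CaO) = 56.077 g/mol.
Moles CaO per formula unit = 1 Ca ÷ 1 = 1.0000.
CaO fraction = (1.0000 × 56.077) / 116.160 = 56.077/116.160 = 0.4828.

48.28 wt%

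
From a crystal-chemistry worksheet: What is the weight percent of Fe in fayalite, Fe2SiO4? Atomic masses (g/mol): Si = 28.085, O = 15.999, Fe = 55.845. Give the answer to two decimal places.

54.81 weight percent

M(Fe2SiO4) = 203.771 g/mol.
Fe contributes 2 × 55.845 = 111.690 g per mole.
111.690/203.771 = 0.5481 → 54.81%.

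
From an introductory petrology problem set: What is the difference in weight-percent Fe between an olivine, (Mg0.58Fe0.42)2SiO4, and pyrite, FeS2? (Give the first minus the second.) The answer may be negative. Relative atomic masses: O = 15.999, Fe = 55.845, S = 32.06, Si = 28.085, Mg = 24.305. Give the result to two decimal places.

First mineral: 46.910 g Fe in 167.185 g formula = 28.06 wt% Fe.
Second mineral: 55.845 g Fe in 119.965 g formula = 46.55 wt% Fe.
28.06% − 46.55% gives a difference of -18.49 percentage points.

-18.49 percentage points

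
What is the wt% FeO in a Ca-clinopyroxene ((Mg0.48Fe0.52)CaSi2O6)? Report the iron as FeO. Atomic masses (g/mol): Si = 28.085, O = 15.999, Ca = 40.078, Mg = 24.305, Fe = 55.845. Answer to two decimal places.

16.04 wt%

M((Mg0.48Fe0.52)CaSi2O6) = 232.948 g/mol; M(FeO) = 71.844 g/mol.
Moles FeO per formula unit = 0.52 Fe ÷ 1 = 0.5200.
FeO fraction = (0.5200 × 71.844) / 232.948 = 37.359/232.948 = 0.1604.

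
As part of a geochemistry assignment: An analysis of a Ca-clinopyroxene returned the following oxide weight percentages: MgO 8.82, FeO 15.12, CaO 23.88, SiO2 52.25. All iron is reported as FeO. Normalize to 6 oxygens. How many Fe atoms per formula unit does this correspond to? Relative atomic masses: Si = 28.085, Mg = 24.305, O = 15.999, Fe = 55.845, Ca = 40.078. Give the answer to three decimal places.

MgO (M=40.304): mol = 0.21884; Mg = 0.21884, O = 0.21884.
FeO (M=71.844): mol = 0.21046; Fe = 0.21046, O = 0.21046.
CaO (M=56.077): mol = 0.42584; Ca = 0.42584, O = 0.42584.
SiO2 (M=60.083): mol = 0.86963; Si = 0.86963, O = 1.73926.
ΣO = 2.59440; factor = 6/ΣO = 2.31267.
Fe apfu = 0.21046 × 2.31267 = 0.487.

0.487 Fe apfu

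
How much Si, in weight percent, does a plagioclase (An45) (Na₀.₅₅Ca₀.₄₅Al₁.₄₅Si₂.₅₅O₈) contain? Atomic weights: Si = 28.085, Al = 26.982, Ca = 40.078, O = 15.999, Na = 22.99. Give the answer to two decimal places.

Molar mass of Na₀.₅₅Ca₀.₄₅Al₁.₄₅Si₂.₅₅O₈: 0.55·22.99 + 0.45·40.078 + 1.45·26.982 + 2.55·28.085 + 8·15.999 = 269.412 g/mol.
Mass of Si per formula unit: 2.55 × 28.085 = 71.617 g.
Weight fraction Si = 71.617 / 269.412 = 0.2658.

26.58 weight percent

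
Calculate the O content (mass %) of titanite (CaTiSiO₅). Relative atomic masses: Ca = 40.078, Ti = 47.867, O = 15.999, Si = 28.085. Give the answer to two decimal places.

40.81 mass %

Molar mass of CaTiSiO₅: 1·40.078 + 1·47.867 + 1·28.085 + 5·15.999 = 196.025 g/mol.
Mass of O per formula unit: 5 × 15.999 = 79.995 g.
Weight fraction O = 79.995 / 196.025 = 0.4081.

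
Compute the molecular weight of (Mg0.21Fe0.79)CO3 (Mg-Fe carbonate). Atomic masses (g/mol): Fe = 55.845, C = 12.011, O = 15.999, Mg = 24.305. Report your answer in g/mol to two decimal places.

109.23 g/mol

M = 0.21(24.305) + 0.79(55.845) + 1(12.011) + 3(15.999)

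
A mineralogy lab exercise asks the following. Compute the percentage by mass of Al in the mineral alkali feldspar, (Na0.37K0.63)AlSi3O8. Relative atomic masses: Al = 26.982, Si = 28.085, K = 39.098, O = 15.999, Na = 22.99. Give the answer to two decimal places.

9.91 weight percent

Molar mass of (Na0.37K0.63)AlSi3O8: 0.37×22.99 + 0.63×39.098 + 1×26.982 + 3×28.085 + 8×15.999 = 272.367 g/mol.
Mass of Al per formula unit: 1 × 26.982 = 26.982 g.
Weight fraction Al = 26.982 / 272.367 = 0.0991.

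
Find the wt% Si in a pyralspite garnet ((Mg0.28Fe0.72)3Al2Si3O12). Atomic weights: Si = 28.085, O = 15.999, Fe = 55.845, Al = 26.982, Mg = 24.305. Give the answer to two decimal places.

17.88 mass %

Formula mass = 0.84*24.305 + 2.16*55.845 + 2*26.982 + 3*28.085 + 12*15.999 = 471.248 g/mol, of which 84.255 g is Si.
So Si makes up 84.255/471.248 = 0.1788 of the mass, i.e. 17.88%.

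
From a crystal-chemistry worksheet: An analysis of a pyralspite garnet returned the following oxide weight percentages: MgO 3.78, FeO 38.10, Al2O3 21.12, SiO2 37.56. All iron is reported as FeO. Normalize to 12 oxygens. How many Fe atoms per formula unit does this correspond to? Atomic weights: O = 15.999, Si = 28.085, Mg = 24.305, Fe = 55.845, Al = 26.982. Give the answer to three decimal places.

2.550 Fe apfu

MgO (M=40.304): mol = 0.09379; Mg = 0.09379, O = 0.09379.
FeO (M=71.844): mol = 0.53032; Fe = 0.53032, O = 0.53032.
Al2O3 (M=101.961): mol = 0.20714; Al = 0.41428, O = 0.62142.
SiO2 (M=60.083): mol = 0.62514; Si = 0.62514, O = 1.25028.
ΣO = 2.49581; factor = 12/ΣO = 4.80806.
Fe apfu = 0.53032 × 4.80806 = 2.550.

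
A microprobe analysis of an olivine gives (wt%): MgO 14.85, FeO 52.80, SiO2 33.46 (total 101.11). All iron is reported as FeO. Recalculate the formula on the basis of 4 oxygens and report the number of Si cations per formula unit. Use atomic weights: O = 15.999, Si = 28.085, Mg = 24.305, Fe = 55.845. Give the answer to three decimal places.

MgO: 14.85/40.304 = 0.36845 mol → 0.36845 mol Mg, 0.36845 mol O.
FeO: 52.80/71.844 = 0.73493 mol → 0.73493 mol Fe, 0.73493 mol O.
SiO2: 33.46/60.083 = 0.55690 mol → 0.55690 mol Si, 1.11380 mol O.
Total oxygen = 2.21718 mol. Normalization factor = 4/2.21718 = 1.80409.
Si per 4 O = 0.55690 × 1.80409 = 1.005.

1.005 Si apfu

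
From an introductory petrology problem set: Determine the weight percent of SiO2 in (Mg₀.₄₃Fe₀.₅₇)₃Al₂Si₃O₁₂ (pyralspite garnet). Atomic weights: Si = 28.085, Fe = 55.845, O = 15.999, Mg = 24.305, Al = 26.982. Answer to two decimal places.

39.44 wt%

Formula mass = 457.055 g/mol.
3 Si → 3.0000 mol SiO2 per formula unit; M(SiO2) = 60.083, so SiO2 mass = 180.249 g.
180.249/457.055 × 100 = 39.44 wt%.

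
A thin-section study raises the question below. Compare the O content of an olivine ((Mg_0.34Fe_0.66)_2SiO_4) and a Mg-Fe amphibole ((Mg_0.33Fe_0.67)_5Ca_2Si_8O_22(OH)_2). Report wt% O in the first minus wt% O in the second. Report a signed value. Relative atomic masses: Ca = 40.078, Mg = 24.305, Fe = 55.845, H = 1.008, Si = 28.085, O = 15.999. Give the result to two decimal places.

M((Mg_0.34Fe_0.66)_2SiO_4) = 182.324 g/mol, so wt% O = 63.996/182.324 × 100 = 35.10%.
M((Mg_0.33Fe_0.67)_5Ca_2Si_8O_22(OH)_2) = 918.012 g/mol, so wt% O = 383.976/918.012 × 100 = 41.83%.
35.10 − 41.83 = -6.73 pp.

-6.73 percentage points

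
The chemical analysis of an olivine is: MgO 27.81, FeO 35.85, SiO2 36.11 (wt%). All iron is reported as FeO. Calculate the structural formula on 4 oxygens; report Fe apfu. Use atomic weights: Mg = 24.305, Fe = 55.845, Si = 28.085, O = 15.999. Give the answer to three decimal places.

0.835 Fe apfu

MgO: 27.81/40.304 = 0.69001 mol → 0.69001 mol Mg, 0.69001 mol O.
FeO: 35.85/71.844 = 0.49900 mol → 0.49900 mol Fe, 0.49900 mol O.
SiO2: 36.11/60.083 = 0.60100 mol → 0.60100 mol Si, 1.20200 mol O.
Total oxygen = 2.39101 mol. Normalization factor = 4/2.39101 = 1.67293.
Fe per 4 O = 0.49900 × 1.67293 = 0.835.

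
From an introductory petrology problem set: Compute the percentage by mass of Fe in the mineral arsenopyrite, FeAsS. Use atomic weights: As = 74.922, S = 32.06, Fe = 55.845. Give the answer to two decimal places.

Molar mass of FeAsS: 1·55.845 + 1·74.922 + 1·32.06 = 162.827 g/mol.
Mass of Fe per formula unit: 1 × 55.845 = 55.845 g.
Weight fraction Fe = 55.845 / 162.827 = 0.3430.

34.30 mass %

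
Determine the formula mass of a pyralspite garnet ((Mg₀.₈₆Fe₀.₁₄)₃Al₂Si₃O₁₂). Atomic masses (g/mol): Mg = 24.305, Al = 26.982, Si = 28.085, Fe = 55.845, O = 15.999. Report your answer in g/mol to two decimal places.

M = 2.58·24.305 + 0.42·55.845 + 2·26.982 + 3·28.085 + 12·15.999

416.37 g/mol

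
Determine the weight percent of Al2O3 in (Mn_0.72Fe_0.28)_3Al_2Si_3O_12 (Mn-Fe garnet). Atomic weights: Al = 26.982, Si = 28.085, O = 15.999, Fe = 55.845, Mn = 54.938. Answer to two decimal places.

Molar mass of (Mn_0.72Fe_0.28)_3Al_2Si_3O_12 = 2.16*54.938 + 0.84*55.845 + 2*26.982 + 3*28.085 + 12*15.999 = 495.783 g/mol.
Each formula unit contains 2 Al, equivalent to 2/2 = 1.0000 mol Al2O3.
M(Al2O3) = 2×26.982 + 3×15.999 = 101.961 g/mol.
Mass of Al2O3 per formula unit = 1.0000 × 101.961 = 101.961 g.
Al2O3 wt% = 101.961 / 495.783 × 100 = 20.57%.

20.57 wt%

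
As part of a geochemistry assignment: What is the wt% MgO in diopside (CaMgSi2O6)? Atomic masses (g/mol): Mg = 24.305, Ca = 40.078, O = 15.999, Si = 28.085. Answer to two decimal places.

Molar mass of CaMgSi2O6 = 1·40.078 + 1·24.305 + 2·28.085 + 6·15.999 = 216.547 g/mol.
Each formula unit contains 1 Mg, equivalent to 1/1 = 1.0000 mol MgO.
M(MgO) = 1×24.305 + 1×15.999 = 40.304 g/mol.
Mass of MgO per formula unit = 1.0000 × 40.304 = 40.304 g.
MgO wt% = 40.304 / 216.547 × 100 = 18.61%.

18.61 wt%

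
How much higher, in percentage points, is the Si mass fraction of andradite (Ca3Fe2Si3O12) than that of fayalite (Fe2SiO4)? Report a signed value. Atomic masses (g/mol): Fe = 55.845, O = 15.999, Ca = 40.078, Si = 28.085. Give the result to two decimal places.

Si in Ca3Fe2Si3O12: molar mass 508.167 g/mol; 3×28.085 = 84.255 g → 16.58 wt%.
Si in Fe2SiO4: molar mass 203.771 g/mol; 1×28.085 = 28.085 g → 13.78 wt%.
Difference = 16.58 − 13.78 = 2.80 percentage points.

2.80 percentage points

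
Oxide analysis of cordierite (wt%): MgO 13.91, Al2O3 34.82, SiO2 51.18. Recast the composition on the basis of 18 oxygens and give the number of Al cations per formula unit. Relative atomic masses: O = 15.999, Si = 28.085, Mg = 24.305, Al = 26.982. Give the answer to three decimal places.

MgO (M=40.304): mol = 0.34513; Mg = 0.34513, O = 0.34513.
Al2O3 (M=101.961): mol = 0.34150; Al = 0.68300, O = 1.02450.
SiO2 (M=60.083): mol = 0.85182; Si = 0.85182, O = 1.70364.
ΣO = 3.07327; factor = 18/ΣO = 5.85695.
Al apfu = 0.68300 × 5.85695 = 4.000.

4.000 Al apfu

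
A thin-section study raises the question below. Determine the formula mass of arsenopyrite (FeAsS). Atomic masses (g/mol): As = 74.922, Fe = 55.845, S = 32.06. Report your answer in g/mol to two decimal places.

M = 1·55.845 + 1·74.922 + 1·32.06

162.83 g/mol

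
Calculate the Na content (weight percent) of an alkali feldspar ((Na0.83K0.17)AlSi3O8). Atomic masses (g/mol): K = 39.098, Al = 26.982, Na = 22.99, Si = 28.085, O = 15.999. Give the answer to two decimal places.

7.20 weight percent

M((Na0.83K0.17)AlSi3O8) = 264.957 g/mol.
Na contributes 0.83 × 22.99 = 19.082 g per mole.
19.082/264.957 = 0.0720 → 7.20%.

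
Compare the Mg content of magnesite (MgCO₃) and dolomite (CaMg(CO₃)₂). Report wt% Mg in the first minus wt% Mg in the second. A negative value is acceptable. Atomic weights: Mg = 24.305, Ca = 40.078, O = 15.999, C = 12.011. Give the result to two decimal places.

First mineral: 24.305 g Mg in 84.313 g formula = 28.83 wt% Mg.
Second mineral: 24.305 g Mg in 184.399 g formula = 13.18 wt% Mg.
28.83% − 13.18% gives a difference of 15.65 percentage points.

15.65 percentage points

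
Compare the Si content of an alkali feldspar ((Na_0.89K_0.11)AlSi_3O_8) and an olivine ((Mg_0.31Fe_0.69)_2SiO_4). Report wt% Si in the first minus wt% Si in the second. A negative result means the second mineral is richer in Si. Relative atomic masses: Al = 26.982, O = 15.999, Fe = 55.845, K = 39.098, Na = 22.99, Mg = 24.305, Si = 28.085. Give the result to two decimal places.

16.67 percentage points

M((Na_0.89K_0.11)AlSi_3O_8) = 263.991 g/mol, so wt% Si = 84.255/263.991 × 100 = 31.92%.
M((Mg_0.31Fe_0.69)_2SiO_4) = 184.216 g/mol, so wt% Si = 28.085/184.216 × 100 = 15.25%.
31.92 − 15.25 = 16.67 pp.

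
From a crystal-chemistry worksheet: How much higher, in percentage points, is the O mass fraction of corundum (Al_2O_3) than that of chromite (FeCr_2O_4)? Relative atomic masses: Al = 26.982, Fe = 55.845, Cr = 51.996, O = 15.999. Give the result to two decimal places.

18.48 percentage points

First mineral: 47.997 g O in 101.961 g formula = 47.07 wt% O.
Second mineral: 63.996 g O in 223.833 g formula = 28.59 wt% O.
47.07% − 28.59% gives a difference of 18.48 percentage points.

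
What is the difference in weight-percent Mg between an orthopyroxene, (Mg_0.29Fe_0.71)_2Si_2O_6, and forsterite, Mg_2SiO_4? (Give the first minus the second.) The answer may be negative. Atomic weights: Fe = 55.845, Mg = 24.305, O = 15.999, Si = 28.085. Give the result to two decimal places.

-28.81 percentage points

M((Mg_0.29Fe_0.71)_2Si_2O_6) = 245.561 g/mol, so wt% Mg = 14.097/245.561 × 100 = 5.74%.
M(Mg_2SiO_4) = 140.691 g/mol, so wt% Mg = 48.610/140.691 × 100 = 34.55%.
5.74 − 34.55 = -28.81 pp.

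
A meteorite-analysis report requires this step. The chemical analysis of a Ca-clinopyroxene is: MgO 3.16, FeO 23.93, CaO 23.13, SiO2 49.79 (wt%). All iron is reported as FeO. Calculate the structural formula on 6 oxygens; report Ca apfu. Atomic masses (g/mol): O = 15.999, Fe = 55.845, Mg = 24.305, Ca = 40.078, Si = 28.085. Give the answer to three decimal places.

0.997 Ca apfu

3.16 wt% MgO ÷ 40.304 g/mol = 0.07840 mol, giving 0.07840 Mg and 0.07840 O.
23.93 wt% FeO ÷ 71.844 g/mol = 0.33308 mol, giving 0.33308 Fe and 0.33308 O.
23.13 wt% CaO ÷ 56.077 g/mol = 0.41247 mol, giving 0.41247 Ca and 0.41247 O.
49.79 wt% SiO2 ÷ 60.083 g/mol = 0.82869 mol, giving 0.82869 Si and 1.65738 O.
Oxygen sums to 2.48133; scaling by 6/2.48133 = 2.41806 puts the formula on 6 O.
Ca: 0.41247 × 2.41806 = 0.997 atoms per formula unit.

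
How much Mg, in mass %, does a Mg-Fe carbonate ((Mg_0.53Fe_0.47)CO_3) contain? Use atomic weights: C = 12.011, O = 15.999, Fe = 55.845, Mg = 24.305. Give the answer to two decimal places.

12.99 mass %

Formula mass = 0.53*24.305 + 0.47*55.845 + 1*12.011 + 3*15.999 = 99.137 g/mol, of which 12.882 g is Mg.
So Mg makes up 12.882/99.137 = 0.1299 of the mass, i.e. 12.99%.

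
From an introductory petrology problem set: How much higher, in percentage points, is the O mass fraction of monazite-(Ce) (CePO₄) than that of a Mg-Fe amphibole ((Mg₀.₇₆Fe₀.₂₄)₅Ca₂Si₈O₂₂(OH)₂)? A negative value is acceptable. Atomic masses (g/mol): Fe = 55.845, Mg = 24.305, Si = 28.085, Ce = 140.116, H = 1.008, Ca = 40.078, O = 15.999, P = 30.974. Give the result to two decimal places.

-17.94 percentage points

M(CePO₄) = 235.086 g/mol, so wt% O = 63.996/235.086 × 100 = 27.22%.
M((Mg₀.₇₆Fe₀.₂₄)₅Ca₂Si₈O₂₂(OH)₂) = 850.201 g/mol, so wt% O = 383.976/850.201 × 100 = 45.16%.
27.22 − 45.16 = -17.94 pp.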